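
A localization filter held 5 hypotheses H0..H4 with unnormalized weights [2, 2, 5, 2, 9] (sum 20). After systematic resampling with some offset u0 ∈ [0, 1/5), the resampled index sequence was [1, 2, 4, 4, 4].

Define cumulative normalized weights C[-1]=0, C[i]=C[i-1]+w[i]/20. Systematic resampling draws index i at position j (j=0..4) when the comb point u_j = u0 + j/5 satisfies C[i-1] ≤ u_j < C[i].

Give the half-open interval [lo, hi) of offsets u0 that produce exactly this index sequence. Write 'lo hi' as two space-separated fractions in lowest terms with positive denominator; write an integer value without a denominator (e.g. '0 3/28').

3/20 1/5

C = [1/10, 1/5, 9/20, 11/20, 1]
j=0 picked index 1: u0 ∈ [1/10, 1/5)
j=1 picked index 2: u0 ∈ [0, 1/4)
j=2 picked index 4: u0 ∈ [3/20, 3/5)
j=3 picked index 4: u0 ∈ [-1/20, 2/5)
j=4 picked index 4: u0 ∈ [-1/4, 1/5)
intersection: [3/20, 1/5)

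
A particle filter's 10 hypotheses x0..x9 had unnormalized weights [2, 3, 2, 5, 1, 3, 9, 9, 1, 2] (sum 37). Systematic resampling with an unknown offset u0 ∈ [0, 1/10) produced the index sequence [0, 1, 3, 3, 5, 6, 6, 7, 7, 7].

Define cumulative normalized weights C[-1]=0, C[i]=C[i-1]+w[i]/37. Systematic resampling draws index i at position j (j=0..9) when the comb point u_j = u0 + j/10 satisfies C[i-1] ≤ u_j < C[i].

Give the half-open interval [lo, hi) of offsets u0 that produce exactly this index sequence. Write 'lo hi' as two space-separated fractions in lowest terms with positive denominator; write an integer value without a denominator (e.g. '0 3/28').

0 7/370

C = [2/37, 5/37, 7/37, 12/37, 13/37, 16/37, 25/37, 34/37, 35/37, 1]
j=0 picked index 0: u0 ∈ [0, 2/37)
j=1 picked index 1: u0 ∈ [-17/370, 13/370)
j=2 picked index 3: u0 ∈ [-2/185, 23/185)
j=3 picked index 3: u0 ∈ [-41/370, 9/370)
j=4 picked index 5: u0 ∈ [-9/185, 6/185)
j=5 picked index 6: u0 ∈ [-5/74, 13/74)
j=6 picked index 6: u0 ∈ [-31/185, 14/185)
j=7 picked index 7: u0 ∈ [-9/370, 81/370)
j=8 picked index 7: u0 ∈ [-23/185, 22/185)
j=9 picked index 7: u0 ∈ [-83/370, 7/370)
intersection: [0, 7/370)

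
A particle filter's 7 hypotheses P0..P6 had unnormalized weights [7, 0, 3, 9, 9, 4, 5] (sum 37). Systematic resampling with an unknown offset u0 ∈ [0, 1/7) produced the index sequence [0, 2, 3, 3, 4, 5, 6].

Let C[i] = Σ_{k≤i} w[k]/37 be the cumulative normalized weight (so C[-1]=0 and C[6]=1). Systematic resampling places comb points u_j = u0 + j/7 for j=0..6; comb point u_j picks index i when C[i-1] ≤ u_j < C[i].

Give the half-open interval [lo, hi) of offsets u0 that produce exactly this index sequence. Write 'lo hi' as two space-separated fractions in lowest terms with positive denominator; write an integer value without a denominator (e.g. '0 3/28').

C = [7/37, 7/37, 10/37, 19/37, 28/37, 32/37, 1]
j=0 picked index 0: u0 ∈ [0, 7/37)
j=1 picked index 2: u0 ∈ [12/259, 33/259)
j=2 picked index 3: u0 ∈ [-4/259, 59/259)
j=3 picked index 3: u0 ∈ [-41/259, 22/259)
j=4 picked index 4: u0 ∈ [-15/259, 48/259)
j=5 picked index 5: u0 ∈ [11/259, 39/259)
j=6 picked index 6: u0 ∈ [2/259, 1/7)
intersection: [12/259, 22/259)

12/259 22/259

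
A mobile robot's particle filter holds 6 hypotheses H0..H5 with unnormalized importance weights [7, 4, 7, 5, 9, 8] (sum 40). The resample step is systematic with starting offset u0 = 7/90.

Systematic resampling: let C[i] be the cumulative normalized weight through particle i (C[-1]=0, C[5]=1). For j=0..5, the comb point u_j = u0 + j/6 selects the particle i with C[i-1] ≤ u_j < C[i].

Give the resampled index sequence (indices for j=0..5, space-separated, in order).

C = [7/40, 11/40, 9/20, 23/40, 4/5, 1]
j=0: u_0=7/90 ∈ [0, 7/40) → index 0
j=1: u_1=11/45 ∈ [7/40, 11/40) → index 1
j=2: u_2=37/90 ∈ [11/40, 9/20) → index 2
j=3: u_3=26/45 ∈ [23/40, 4/5) → index 4
j=4: u_4=67/90 ∈ [23/40, 4/5) → index 4
j=5: u_5=41/45 ∈ [4/5, 1) → index 5

0 1 2 4 4 5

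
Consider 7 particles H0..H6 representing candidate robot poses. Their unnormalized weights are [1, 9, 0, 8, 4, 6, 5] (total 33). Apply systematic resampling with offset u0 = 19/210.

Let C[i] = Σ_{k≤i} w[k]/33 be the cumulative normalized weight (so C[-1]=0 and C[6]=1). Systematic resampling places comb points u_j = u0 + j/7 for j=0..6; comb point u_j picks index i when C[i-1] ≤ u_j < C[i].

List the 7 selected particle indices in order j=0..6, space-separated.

C = [1/33, 10/33, 10/33, 6/11, 2/3, 28/33, 1]
j=0: u_0=19/210 ∈ [1/33, 10/33) → index 1
j=1: u_1=7/30 ∈ [1/33, 10/33) → index 1
j=2: u_2=79/210 ∈ [10/33, 6/11) → index 3
j=3: u_3=109/210 ∈ [10/33, 6/11) → index 3
j=4: u_4=139/210 ∈ [6/11, 2/3) → index 4
j=5: u_5=169/210 ∈ [2/3, 28/33) → index 5
j=6: u_6=199/210 ∈ [28/33, 1) → index 6

1 1 3 3 4 5 6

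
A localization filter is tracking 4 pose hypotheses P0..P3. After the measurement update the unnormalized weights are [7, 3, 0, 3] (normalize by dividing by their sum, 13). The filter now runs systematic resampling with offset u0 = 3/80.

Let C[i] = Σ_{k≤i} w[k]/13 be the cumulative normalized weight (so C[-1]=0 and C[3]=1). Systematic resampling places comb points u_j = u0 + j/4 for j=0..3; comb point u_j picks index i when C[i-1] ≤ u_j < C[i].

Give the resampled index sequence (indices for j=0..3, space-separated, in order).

C = [7/13, 10/13, 10/13, 1]
j=0: u_0=3/80 ∈ [0, 7/13) → index 0
j=1: u_1=23/80 ∈ [0, 7/13) → index 0
j=2: u_2=43/80 ∈ [0, 7/13) → index 0
j=3: u_3=63/80 ∈ [10/13, 1) → index 3

0 0 0 3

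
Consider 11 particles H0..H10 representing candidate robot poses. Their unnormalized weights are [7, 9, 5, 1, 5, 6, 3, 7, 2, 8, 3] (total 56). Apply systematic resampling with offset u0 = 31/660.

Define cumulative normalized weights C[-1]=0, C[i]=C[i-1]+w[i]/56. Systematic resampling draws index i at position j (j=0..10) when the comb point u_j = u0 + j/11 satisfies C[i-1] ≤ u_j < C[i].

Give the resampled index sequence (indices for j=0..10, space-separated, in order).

0 1 1 2 4 5 6 7 8 9 10

C = [1/8, 2/7, 3/8, 11/28, 27/56, 33/56, 9/14, 43/56, 45/56, 53/56, 1]
j=0: u_0=31/660 ∈ [0, 1/8) → index 0
j=1: u_1=91/660 ∈ [1/8, 2/7) → index 1
j=2: u_2=151/660 ∈ [1/8, 2/7) → index 1
j=3: u_3=211/660 ∈ [2/7, 3/8) → index 2
j=4: u_4=271/660 ∈ [11/28, 27/56) → index 4
j=5: u_5=331/660 ∈ [27/56, 33/56) → index 5
j=6: u_6=391/660 ∈ [33/56, 9/14) → index 6
j=7: u_7=41/60 ∈ [9/14, 43/56) → index 7
j=8: u_8=511/660 ∈ [43/56, 45/56) → index 8
j=9: u_9=571/660 ∈ [45/56, 53/56) → index 9
j=10: u_10=631/660 ∈ [53/56, 1) → index 10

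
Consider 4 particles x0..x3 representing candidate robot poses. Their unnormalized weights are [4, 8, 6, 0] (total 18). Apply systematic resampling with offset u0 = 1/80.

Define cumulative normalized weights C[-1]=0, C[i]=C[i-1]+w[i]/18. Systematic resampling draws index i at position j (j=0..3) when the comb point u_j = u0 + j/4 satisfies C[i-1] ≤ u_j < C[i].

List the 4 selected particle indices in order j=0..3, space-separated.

0 1 1 2

C = [2/9, 2/3, 1, 1]
j=0: u_0=1/80 ∈ [0, 2/9) → index 0
j=1: u_1=21/80 ∈ [2/9, 2/3) → index 1
j=2: u_2=41/80 ∈ [2/9, 2/3) → index 1
j=3: u_3=61/80 ∈ [2/3, 1) → index 2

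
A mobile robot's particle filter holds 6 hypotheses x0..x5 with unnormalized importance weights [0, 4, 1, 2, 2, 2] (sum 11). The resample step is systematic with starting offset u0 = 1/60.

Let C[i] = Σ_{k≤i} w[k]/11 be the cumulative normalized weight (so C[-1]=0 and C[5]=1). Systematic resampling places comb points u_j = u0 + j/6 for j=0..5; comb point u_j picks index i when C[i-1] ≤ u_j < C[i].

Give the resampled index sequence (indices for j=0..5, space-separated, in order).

C = [0, 4/11, 5/11, 7/11, 9/11, 1]
j=0: u_0=1/60 ∈ [0, 4/11) → index 1
j=1: u_1=11/60 ∈ [0, 4/11) → index 1
j=2: u_2=7/20 ∈ [0, 4/11) → index 1
j=3: u_3=31/60 ∈ [5/11, 7/11) → index 3
j=4: u_4=41/60 ∈ [7/11, 9/11) → index 4
j=5: u_5=17/20 ∈ [9/11, 1) → index 5

1 1 1 3 4 5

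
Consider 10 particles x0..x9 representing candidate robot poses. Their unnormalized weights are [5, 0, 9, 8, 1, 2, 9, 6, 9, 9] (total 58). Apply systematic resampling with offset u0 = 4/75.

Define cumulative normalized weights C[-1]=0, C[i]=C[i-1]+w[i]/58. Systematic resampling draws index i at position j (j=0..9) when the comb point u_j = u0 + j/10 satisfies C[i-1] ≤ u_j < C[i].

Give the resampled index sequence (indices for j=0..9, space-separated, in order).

0 2 3 3 6 6 7 8 9 9

C = [5/58, 5/58, 7/29, 11/29, 23/58, 25/58, 17/29, 20/29, 49/58, 1]
j=0: u_0=4/75 ∈ [0, 5/58) → index 0
j=1: u_1=23/150 ∈ [5/58, 7/29) → index 2
j=2: u_2=19/75 ∈ [7/29, 11/29) → index 3
j=3: u_3=53/150 ∈ [7/29, 11/29) → index 3
j=4: u_4=34/75 ∈ [25/58, 17/29) → index 6
j=5: u_5=83/150 ∈ [25/58, 17/29) → index 6
j=6: u_6=49/75 ∈ [17/29, 20/29) → index 7
j=7: u_7=113/150 ∈ [20/29, 49/58) → index 8
j=8: u_8=64/75 ∈ [49/58, 1) → index 9
j=9: u_9=143/150 ∈ [49/58, 1) → index 9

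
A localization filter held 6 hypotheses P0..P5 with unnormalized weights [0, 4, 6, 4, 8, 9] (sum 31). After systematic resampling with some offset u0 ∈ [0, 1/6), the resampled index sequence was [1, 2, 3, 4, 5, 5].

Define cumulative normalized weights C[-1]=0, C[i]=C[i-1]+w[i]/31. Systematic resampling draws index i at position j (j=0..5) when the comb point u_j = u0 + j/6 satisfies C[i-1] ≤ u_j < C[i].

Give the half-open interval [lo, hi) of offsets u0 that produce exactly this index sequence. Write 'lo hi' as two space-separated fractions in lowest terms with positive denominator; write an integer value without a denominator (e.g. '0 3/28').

4/93 11/93

C = [0, 4/31, 10/31, 14/31, 22/31, 1]
j=0 picked index 1: u0 ∈ [0, 4/31)
j=1 picked index 2: u0 ∈ [-7/186, 29/186)
j=2 picked index 3: u0 ∈ [-1/93, 11/93)
j=3 picked index 4: u0 ∈ [-3/62, 13/62)
j=4 picked index 5: u0 ∈ [4/93, 1/3)
j=5 picked index 5: u0 ∈ [-23/186, 1/6)
intersection: [4/93, 11/93)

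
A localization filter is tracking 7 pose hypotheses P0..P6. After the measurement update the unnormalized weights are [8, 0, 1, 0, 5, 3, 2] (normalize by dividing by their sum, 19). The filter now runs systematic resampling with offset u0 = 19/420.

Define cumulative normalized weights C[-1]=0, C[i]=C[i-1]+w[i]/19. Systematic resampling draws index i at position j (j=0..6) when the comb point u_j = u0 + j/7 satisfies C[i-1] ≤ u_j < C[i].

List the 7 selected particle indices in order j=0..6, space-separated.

0 0 0 4 4 5 6

C = [8/19, 8/19, 9/19, 9/19, 14/19, 17/19, 1]
j=0: u_0=19/420 ∈ [0, 8/19) → index 0
j=1: u_1=79/420 ∈ [0, 8/19) → index 0
j=2: u_2=139/420 ∈ [0, 8/19) → index 0
j=3: u_3=199/420 ∈ [9/19, 14/19) → index 4
j=4: u_4=37/60 ∈ [9/19, 14/19) → index 4
j=5: u_5=319/420 ∈ [14/19, 17/19) → index 5
j=6: u_6=379/420 ∈ [17/19, 1) → index 6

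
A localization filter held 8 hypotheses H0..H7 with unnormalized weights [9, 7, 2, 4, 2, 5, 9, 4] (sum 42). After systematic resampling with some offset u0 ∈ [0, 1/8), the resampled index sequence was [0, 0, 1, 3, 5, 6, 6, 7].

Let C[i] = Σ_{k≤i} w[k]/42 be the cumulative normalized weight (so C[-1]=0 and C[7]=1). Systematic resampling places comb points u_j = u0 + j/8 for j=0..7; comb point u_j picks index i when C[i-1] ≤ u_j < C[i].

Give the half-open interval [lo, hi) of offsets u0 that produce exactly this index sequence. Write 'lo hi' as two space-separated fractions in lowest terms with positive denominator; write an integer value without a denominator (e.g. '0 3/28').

C = [3/14, 8/21, 3/7, 11/21, 4/7, 29/42, 19/21, 1]
j=0 picked index 0: u0 ∈ [0, 3/14)
j=1 picked index 0: u0 ∈ [-1/8, 5/56)
j=2 picked index 1: u0 ∈ [-1/28, 11/84)
j=3 picked index 3: u0 ∈ [3/56, 25/168)
j=4 picked index 5: u0 ∈ [1/14, 4/21)
j=5 picked index 6: u0 ∈ [11/168, 47/168)
j=6 picked index 6: u0 ∈ [-5/84, 13/84)
j=7 picked index 7: u0 ∈ [5/168, 1/8)
intersection: [1/14, 5/56)

1/14 5/56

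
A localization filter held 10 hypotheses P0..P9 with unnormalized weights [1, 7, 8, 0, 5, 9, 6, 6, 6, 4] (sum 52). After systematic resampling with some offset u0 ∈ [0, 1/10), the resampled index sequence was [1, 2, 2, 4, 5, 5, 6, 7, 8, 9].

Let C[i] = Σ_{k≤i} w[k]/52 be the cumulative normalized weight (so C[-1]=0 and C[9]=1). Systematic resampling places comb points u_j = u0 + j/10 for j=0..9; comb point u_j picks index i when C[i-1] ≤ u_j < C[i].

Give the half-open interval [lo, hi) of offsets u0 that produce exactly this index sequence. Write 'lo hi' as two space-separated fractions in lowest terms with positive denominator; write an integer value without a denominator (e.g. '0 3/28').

C = [1/52, 2/13, 4/13, 4/13, 21/52, 15/26, 9/13, 21/26, 12/13, 1]
j=0 picked index 1: u0 ∈ [1/52, 2/13)
j=1 picked index 2: u0 ∈ [7/130, 27/130)
j=2 picked index 2: u0 ∈ [-3/65, 7/65)
j=3 picked index 4: u0 ∈ [1/130, 27/260)
j=4 picked index 5: u0 ∈ [1/260, 23/130)
j=5 picked index 5: u0 ∈ [-5/52, 1/13)
j=6 picked index 6: u0 ∈ [-3/130, 6/65)
j=7 picked index 7: u0 ∈ [-1/130, 7/65)
j=8 picked index 8: u0 ∈ [1/130, 8/65)
j=9 picked index 9: u0 ∈ [3/130, 1/10)
intersection: [7/130, 1/13)

7/130 1/13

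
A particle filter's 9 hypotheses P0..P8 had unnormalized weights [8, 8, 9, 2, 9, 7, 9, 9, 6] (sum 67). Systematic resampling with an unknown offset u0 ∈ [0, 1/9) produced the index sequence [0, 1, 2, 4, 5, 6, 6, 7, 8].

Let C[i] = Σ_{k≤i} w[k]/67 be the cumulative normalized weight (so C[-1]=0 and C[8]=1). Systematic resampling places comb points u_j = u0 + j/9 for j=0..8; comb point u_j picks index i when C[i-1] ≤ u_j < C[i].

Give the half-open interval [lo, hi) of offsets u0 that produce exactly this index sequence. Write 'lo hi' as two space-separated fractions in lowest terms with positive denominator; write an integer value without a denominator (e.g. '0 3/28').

56/603 22/201

C = [8/67, 16/67, 25/67, 27/67, 36/67, 43/67, 52/67, 61/67, 1]
j=0 picked index 0: u0 ∈ [0, 8/67)
j=1 picked index 1: u0 ∈ [5/603, 77/603)
j=2 picked index 2: u0 ∈ [10/603, 91/603)
j=3 picked index 4: u0 ∈ [14/201, 41/201)
j=4 picked index 5: u0 ∈ [56/603, 119/603)
j=5 picked index 6: u0 ∈ [52/603, 133/603)
j=6 picked index 6: u0 ∈ [-5/201, 22/201)
j=7 picked index 7: u0 ∈ [-1/603, 80/603)
j=8 picked index 8: u0 ∈ [13/603, 1/9)
intersection: [56/603, 22/201)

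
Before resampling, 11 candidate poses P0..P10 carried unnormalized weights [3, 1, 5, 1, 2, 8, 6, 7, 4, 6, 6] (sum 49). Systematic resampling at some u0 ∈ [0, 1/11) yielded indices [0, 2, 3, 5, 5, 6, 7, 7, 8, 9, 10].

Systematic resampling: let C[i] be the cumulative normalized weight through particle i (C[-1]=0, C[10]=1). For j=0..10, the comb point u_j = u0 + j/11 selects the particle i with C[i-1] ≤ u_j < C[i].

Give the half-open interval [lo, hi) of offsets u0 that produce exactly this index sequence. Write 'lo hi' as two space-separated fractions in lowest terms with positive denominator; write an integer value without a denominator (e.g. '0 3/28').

C = [3/49, 4/49, 9/49, 10/49, 12/49, 20/49, 26/49, 33/49, 37/49, 43/49, 1]
j=0 picked index 0: u0 ∈ [0, 3/49)
j=1 picked index 2: u0 ∈ [-5/539, 50/539)
j=2 picked index 3: u0 ∈ [1/539, 12/539)
j=3 picked index 5: u0 ∈ [-15/539, 73/539)
j=4 picked index 5: u0 ∈ [-64/539, 24/539)
j=5 picked index 6: u0 ∈ [-25/539, 41/539)
j=6 picked index 7: u0 ∈ [-8/539, 69/539)
j=7 picked index 7: u0 ∈ [-57/539, 20/539)
j=8 picked index 8: u0 ∈ [-29/539, 15/539)
j=9 picked index 9: u0 ∈ [-34/539, 32/539)
j=10 picked index 10: u0 ∈ [-17/539, 1/11)
intersection: [1/539, 12/539)

1/539 12/539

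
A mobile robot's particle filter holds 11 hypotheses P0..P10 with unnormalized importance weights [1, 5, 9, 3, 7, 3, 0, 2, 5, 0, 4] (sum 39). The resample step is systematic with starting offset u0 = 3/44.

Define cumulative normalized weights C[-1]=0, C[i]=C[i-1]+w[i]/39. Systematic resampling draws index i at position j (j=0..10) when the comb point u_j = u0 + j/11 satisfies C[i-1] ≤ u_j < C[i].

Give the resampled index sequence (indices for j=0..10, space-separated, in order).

1 2 2 2 3 4 4 5 8 8 10

C = [1/39, 2/13, 5/13, 6/13, 25/39, 28/39, 28/39, 10/13, 35/39, 35/39, 1]
j=0: u_0=3/44 ∈ [1/39, 2/13) → index 1
j=1: u_1=7/44 ∈ [2/13, 5/13) → index 2
j=2: u_2=1/4 ∈ [2/13, 5/13) → index 2
j=3: u_3=15/44 ∈ [2/13, 5/13) → index 2
j=4: u_4=19/44 ∈ [5/13, 6/13) → index 3
j=5: u_5=23/44 ∈ [6/13, 25/39) → index 4
j=6: u_6=27/44 ∈ [6/13, 25/39) → index 4
j=7: u_7=31/44 ∈ [25/39, 28/39) → index 5
j=8: u_8=35/44 ∈ [10/13, 35/39) → index 8
j=9: u_9=39/44 ∈ [10/13, 35/39) → index 8
j=10: u_10=43/44 ∈ [35/39, 1) → index 10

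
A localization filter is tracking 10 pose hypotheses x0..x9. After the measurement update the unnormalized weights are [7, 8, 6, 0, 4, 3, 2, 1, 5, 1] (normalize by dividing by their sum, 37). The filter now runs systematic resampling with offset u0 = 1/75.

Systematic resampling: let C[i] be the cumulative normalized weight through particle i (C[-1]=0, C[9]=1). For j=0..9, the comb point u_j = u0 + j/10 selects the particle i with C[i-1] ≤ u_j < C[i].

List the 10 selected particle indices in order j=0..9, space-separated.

C = [7/37, 15/37, 21/37, 21/37, 25/37, 28/37, 30/37, 31/37, 36/37, 1]
j=0: u_0=1/75 ∈ [0, 7/37) → index 0
j=1: u_1=17/150 ∈ [0, 7/37) → index 0
j=2: u_2=16/75 ∈ [7/37, 15/37) → index 1
j=3: u_3=47/150 ∈ [7/37, 15/37) → index 1
j=4: u_4=31/75 ∈ [15/37, 21/37) → index 2
j=5: u_5=77/150 ∈ [15/37, 21/37) → index 2
j=6: u_6=46/75 ∈ [21/37, 25/37) → index 4
j=7: u_7=107/150 ∈ [25/37, 28/37) → index 5
j=8: u_8=61/75 ∈ [30/37, 31/37) → index 7
j=9: u_9=137/150 ∈ [31/37, 36/37) → index 8

0 0 1 1 2 2 4 5 7 8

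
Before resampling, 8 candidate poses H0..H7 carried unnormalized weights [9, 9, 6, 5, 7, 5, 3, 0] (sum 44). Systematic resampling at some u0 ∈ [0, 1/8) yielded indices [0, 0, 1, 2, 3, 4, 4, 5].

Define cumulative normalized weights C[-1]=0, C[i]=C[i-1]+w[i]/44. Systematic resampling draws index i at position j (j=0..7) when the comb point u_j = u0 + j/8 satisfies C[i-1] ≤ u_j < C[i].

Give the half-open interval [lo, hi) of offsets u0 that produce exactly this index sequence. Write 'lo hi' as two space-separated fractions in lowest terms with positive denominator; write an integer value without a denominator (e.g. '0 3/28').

1/22 5/88

C = [9/44, 9/22, 6/11, 29/44, 9/11, 41/44, 1, 1]
j=0 picked index 0: u0 ∈ [0, 9/44)
j=1 picked index 0: u0 ∈ [-1/8, 7/88)
j=2 picked index 1: u0 ∈ [-1/22, 7/44)
j=3 picked index 2: u0 ∈ [3/88, 15/88)
j=4 picked index 3: u0 ∈ [1/22, 7/44)
j=5 picked index 4: u0 ∈ [3/88, 17/88)
j=6 picked index 4: u0 ∈ [-1/11, 3/44)
j=7 picked index 5: u0 ∈ [-5/88, 5/88)
intersection: [1/22, 5/88)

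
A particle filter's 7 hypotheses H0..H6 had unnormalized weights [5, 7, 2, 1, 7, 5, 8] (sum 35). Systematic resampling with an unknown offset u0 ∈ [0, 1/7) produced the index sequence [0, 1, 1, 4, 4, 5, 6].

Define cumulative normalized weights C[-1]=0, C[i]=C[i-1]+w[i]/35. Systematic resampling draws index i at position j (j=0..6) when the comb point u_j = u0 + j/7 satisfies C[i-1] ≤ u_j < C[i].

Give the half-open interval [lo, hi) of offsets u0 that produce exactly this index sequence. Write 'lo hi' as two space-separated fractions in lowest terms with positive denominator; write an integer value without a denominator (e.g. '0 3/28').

0 2/35

C = [1/7, 12/35, 2/5, 3/7, 22/35, 27/35, 1]
j=0 picked index 0: u0 ∈ [0, 1/7)
j=1 picked index 1: u0 ∈ [0, 1/5)
j=2 picked index 1: u0 ∈ [-1/7, 2/35)
j=3 picked index 4: u0 ∈ [0, 1/5)
j=4 picked index 4: u0 ∈ [-1/7, 2/35)
j=5 picked index 5: u0 ∈ [-3/35, 2/35)
j=6 picked index 6: u0 ∈ [-3/35, 1/7)
intersection: [0, 2/35)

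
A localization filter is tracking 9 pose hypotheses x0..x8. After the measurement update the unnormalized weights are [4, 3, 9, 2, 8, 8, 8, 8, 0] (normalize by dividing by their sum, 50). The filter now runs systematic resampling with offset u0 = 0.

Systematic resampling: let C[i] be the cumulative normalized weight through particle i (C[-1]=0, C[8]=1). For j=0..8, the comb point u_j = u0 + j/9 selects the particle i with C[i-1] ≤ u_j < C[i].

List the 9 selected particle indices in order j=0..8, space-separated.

0 1 2 3 4 5 5 6 7

C = [2/25, 7/50, 8/25, 9/25, 13/25, 17/25, 21/25, 1, 1]
j=0: u_0=0 ∈ [0, 2/25) → index 0
j=1: u_1=1/9 ∈ [2/25, 7/50) → index 1
j=2: u_2=2/9 ∈ [7/50, 8/25) → index 2
j=3: u_3=1/3 ∈ [8/25, 9/25) → index 3
j=4: u_4=4/9 ∈ [9/25, 13/25) → index 4
j=5: u_5=5/9 ∈ [13/25, 17/25) → index 5
j=6: u_6=2/3 ∈ [13/25, 17/25) → index 5
j=7: u_7=7/9 ∈ [17/25, 21/25) → index 6
j=8: u_8=8/9 ∈ [21/25, 1) → index 7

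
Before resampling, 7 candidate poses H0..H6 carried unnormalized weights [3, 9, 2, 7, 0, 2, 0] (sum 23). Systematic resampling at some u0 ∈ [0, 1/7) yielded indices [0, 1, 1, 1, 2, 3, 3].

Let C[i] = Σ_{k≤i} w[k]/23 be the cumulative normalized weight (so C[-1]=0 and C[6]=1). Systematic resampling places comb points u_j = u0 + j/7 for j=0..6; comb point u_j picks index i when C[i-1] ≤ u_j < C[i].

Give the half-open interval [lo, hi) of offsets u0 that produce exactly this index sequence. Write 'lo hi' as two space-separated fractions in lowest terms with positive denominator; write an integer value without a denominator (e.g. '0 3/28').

C = [3/23, 12/23, 14/23, 21/23, 21/23, 1, 1]
j=0 picked index 0: u0 ∈ [0, 3/23)
j=1 picked index 1: u0 ∈ [-2/161, 61/161)
j=2 picked index 1: u0 ∈ [-25/161, 38/161)
j=3 picked index 1: u0 ∈ [-48/161, 15/161)
j=4 picked index 2: u0 ∈ [-8/161, 6/161)
j=5 picked index 3: u0 ∈ [-17/161, 32/161)
j=6 picked index 3: u0 ∈ [-40/161, 9/161)
intersection: [0, 6/161)

0 6/161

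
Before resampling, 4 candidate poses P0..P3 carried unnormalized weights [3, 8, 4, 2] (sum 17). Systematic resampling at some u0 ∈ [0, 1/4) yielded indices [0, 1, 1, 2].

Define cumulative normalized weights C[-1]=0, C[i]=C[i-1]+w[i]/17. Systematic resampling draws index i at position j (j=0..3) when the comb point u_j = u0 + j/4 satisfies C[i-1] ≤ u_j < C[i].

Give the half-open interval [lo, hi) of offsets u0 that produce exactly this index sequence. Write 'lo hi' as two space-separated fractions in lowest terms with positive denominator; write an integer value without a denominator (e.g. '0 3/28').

C = [3/17, 11/17, 15/17, 1]
j=0 picked index 0: u0 ∈ [0, 3/17)
j=1 picked index 1: u0 ∈ [-5/68, 27/68)
j=2 picked index 1: u0 ∈ [-11/34, 5/34)
j=3 picked index 2: u0 ∈ [-7/68, 9/68)
intersection: [0, 9/68)

0 9/68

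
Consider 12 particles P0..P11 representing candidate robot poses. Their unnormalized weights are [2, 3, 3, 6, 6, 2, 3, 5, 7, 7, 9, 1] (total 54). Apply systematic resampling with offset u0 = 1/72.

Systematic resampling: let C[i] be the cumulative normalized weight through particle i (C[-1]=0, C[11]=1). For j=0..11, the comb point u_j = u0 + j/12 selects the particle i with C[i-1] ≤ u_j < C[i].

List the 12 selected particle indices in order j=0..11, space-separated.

C = [1/27, 5/54, 4/27, 7/27, 10/27, 11/27, 25/54, 5/9, 37/54, 22/27, 53/54, 1]
j=0: u_0=1/72 ∈ [0, 1/27) → index 0
j=1: u_1=7/72 ∈ [5/54, 4/27) → index 2
j=2: u_2=13/72 ∈ [4/27, 7/27) → index 3
j=3: u_3=19/72 ∈ [7/27, 10/27) → index 4
j=4: u_4=25/72 ∈ [7/27, 10/27) → index 4
j=5: u_5=31/72 ∈ [11/27, 25/54) → index 6
j=6: u_6=37/72 ∈ [25/54, 5/9) → index 7
j=7: u_7=43/72 ∈ [5/9, 37/54) → index 8
j=8: u_8=49/72 ∈ [5/9, 37/54) → index 8
j=9: u_9=55/72 ∈ [37/54, 22/27) → index 9
j=10: u_10=61/72 ∈ [22/27, 53/54) → index 10
j=11: u_11=67/72 ∈ [22/27, 53/54) → index 10

0 2 3 4 4 6 7 8 8 9 10 10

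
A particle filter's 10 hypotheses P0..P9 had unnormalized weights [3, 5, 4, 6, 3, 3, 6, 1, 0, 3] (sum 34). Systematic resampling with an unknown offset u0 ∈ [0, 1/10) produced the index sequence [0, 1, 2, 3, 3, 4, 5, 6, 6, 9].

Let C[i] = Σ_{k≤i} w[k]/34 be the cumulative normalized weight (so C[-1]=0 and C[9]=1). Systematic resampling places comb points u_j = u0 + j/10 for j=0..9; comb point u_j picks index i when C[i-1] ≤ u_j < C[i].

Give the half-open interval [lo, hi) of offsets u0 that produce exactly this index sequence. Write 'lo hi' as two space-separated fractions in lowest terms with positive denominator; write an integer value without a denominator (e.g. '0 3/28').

C = [3/34, 4/17, 6/17, 9/17, 21/34, 12/17, 15/17, 31/34, 31/34, 1]
j=0 picked index 0: u0 ∈ [0, 3/34)
j=1 picked index 1: u0 ∈ [-1/85, 23/170)
j=2 picked index 2: u0 ∈ [3/85, 13/85)
j=3 picked index 3: u0 ∈ [9/170, 39/170)
j=4 picked index 3: u0 ∈ [-4/85, 11/85)
j=5 picked index 4: u0 ∈ [1/34, 2/17)
j=6 picked index 5: u0 ∈ [3/170, 9/85)
j=7 picked index 6: u0 ∈ [1/170, 31/170)
j=8 picked index 6: u0 ∈ [-8/85, 7/85)
j=9 picked index 9: u0 ∈ [1/85, 1/10)
intersection: [9/170, 7/85)

9/170 7/85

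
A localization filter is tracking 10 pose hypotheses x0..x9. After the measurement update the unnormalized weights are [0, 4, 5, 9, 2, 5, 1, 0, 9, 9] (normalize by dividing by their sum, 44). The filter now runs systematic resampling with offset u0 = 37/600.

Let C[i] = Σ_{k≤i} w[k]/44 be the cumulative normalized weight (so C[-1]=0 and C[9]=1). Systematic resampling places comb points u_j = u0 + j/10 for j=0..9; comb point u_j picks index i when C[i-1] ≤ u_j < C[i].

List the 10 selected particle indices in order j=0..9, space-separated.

C = [0, 1/11, 9/44, 9/22, 5/11, 25/44, 13/22, 13/22, 35/44, 1]
j=0: u_0=37/600 ∈ [0, 1/11) → index 1
j=1: u_1=97/600 ∈ [1/11, 9/44) → index 2
j=2: u_2=157/600 ∈ [9/44, 9/22) → index 3
j=3: u_3=217/600 ∈ [9/44, 9/22) → index 3
j=4: u_4=277/600 ∈ [5/11, 25/44) → index 5
j=5: u_5=337/600 ∈ [5/11, 25/44) → index 5
j=6: u_6=397/600 ∈ [13/22, 35/44) → index 8
j=7: u_7=457/600 ∈ [13/22, 35/44) → index 8
j=8: u_8=517/600 ∈ [35/44, 1) → index 9
j=9: u_9=577/600 ∈ [35/44, 1) → index 9

1 2 3 3 5 5 8 8 9 9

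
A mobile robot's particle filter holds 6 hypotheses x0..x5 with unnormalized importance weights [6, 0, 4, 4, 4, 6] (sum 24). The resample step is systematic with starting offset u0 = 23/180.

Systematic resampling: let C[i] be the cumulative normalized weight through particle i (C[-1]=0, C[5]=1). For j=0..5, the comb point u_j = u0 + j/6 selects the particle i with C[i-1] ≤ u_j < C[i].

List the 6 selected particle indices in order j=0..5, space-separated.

C = [1/4, 1/4, 5/12, 7/12, 3/4, 1]
j=0: u_0=23/180 ∈ [0, 1/4) → index 0
j=1: u_1=53/180 ∈ [1/4, 5/12) → index 2
j=2: u_2=83/180 ∈ [5/12, 7/12) → index 3
j=3: u_3=113/180 ∈ [7/12, 3/4) → index 4
j=4: u_4=143/180 ∈ [3/4, 1) → index 5
j=5: u_5=173/180 ∈ [3/4, 1) → index 5

0 2 3 4 5 5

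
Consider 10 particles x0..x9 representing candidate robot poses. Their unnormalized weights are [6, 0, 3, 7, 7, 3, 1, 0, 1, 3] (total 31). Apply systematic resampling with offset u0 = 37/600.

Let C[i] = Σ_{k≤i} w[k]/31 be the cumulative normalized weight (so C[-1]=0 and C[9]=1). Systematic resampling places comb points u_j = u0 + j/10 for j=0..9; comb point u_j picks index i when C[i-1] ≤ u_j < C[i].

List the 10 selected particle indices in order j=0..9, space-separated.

C = [6/31, 6/31, 9/31, 16/31, 23/31, 26/31, 27/31, 27/31, 28/31, 1]
j=0: u_0=37/600 ∈ [0, 6/31) → index 0
j=1: u_1=97/600 ∈ [0, 6/31) → index 0
j=2: u_2=157/600 ∈ [6/31, 9/31) → index 2
j=3: u_3=217/600 ∈ [9/31, 16/31) → index 3
j=4: u_4=277/600 ∈ [9/31, 16/31) → index 3
j=5: u_5=337/600 ∈ [16/31, 23/31) → index 4
j=6: u_6=397/600 ∈ [16/31, 23/31) → index 4
j=7: u_7=457/600 ∈ [23/31, 26/31) → index 5
j=8: u_8=517/600 ∈ [26/31, 27/31) → index 6
j=9: u_9=577/600 ∈ [28/31, 1) → index 9

0 0 2 3 3 4 4 5 6 9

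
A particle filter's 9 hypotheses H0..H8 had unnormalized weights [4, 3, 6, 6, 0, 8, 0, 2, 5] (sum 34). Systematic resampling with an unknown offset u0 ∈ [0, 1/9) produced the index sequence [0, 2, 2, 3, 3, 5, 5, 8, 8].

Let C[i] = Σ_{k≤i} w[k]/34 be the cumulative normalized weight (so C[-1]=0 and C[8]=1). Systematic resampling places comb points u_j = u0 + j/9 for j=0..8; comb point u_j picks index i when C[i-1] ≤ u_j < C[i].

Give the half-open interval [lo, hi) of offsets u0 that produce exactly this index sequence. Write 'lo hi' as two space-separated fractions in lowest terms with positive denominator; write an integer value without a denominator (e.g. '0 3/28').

29/306 1/9

C = [2/17, 7/34, 13/34, 19/34, 19/34, 27/34, 27/34, 29/34, 1]
j=0 picked index 0: u0 ∈ [0, 2/17)
j=1 picked index 2: u0 ∈ [29/306, 83/306)
j=2 picked index 2: u0 ∈ [-5/306, 49/306)
j=3 picked index 3: u0 ∈ [5/102, 23/102)
j=4 picked index 3: u0 ∈ [-19/306, 35/306)
j=5 picked index 5: u0 ∈ [1/306, 73/306)
j=6 picked index 5: u0 ∈ [-11/102, 13/102)
j=7 picked index 8: u0 ∈ [23/306, 2/9)
j=8 picked index 8: u0 ∈ [-11/306, 1/9)
intersection: [29/306, 1/9)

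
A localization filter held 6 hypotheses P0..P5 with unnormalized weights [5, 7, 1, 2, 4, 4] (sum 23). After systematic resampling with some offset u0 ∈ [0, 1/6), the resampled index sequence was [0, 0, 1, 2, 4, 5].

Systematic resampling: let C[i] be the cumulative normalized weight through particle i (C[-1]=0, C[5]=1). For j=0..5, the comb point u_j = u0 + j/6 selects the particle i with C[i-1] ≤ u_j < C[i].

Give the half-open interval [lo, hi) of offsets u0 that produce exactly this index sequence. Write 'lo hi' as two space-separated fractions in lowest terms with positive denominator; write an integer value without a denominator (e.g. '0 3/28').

1/46 7/138

C = [5/23, 12/23, 13/23, 15/23, 19/23, 1]
j=0 picked index 0: u0 ∈ [0, 5/23)
j=1 picked index 0: u0 ∈ [-1/6, 7/138)
j=2 picked index 1: u0 ∈ [-8/69, 13/69)
j=3 picked index 2: u0 ∈ [1/46, 3/46)
j=4 picked index 4: u0 ∈ [-1/69, 11/69)
j=5 picked index 5: u0 ∈ [-1/138, 1/6)
intersection: [1/46, 7/138)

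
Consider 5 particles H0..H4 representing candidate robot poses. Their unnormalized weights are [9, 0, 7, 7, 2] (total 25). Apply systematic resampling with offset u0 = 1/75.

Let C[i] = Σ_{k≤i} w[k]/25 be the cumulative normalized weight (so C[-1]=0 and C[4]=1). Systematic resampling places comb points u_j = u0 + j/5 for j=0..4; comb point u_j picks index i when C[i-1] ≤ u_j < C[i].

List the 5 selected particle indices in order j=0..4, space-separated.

0 0 2 2 3

C = [9/25, 9/25, 16/25, 23/25, 1]
j=0: u_0=1/75 ∈ [0, 9/25) → index 0
j=1: u_1=16/75 ∈ [0, 9/25) → index 0
j=2: u_2=31/75 ∈ [9/25, 16/25) → index 2
j=3: u_3=46/75 ∈ [9/25, 16/25) → index 2
j=4: u_4=61/75 ∈ [16/25, 23/25) → index 3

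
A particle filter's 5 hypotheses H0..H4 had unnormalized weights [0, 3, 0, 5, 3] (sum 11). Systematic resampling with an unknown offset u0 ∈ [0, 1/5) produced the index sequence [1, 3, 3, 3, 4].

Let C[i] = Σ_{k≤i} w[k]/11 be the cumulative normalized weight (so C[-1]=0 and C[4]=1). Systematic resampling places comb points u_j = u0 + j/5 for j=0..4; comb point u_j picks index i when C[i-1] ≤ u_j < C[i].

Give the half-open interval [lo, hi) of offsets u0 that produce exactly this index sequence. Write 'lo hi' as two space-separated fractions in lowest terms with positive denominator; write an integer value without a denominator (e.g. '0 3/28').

4/55 7/55

C = [0, 3/11, 3/11, 8/11, 1]
j=0 picked index 1: u0 ∈ [0, 3/11)
j=1 picked index 3: u0 ∈ [4/55, 29/55)
j=2 picked index 3: u0 ∈ [-7/55, 18/55)
j=3 picked index 3: u0 ∈ [-18/55, 7/55)
j=4 picked index 4: u0 ∈ [-4/55, 1/5)
intersection: [4/55, 7/55)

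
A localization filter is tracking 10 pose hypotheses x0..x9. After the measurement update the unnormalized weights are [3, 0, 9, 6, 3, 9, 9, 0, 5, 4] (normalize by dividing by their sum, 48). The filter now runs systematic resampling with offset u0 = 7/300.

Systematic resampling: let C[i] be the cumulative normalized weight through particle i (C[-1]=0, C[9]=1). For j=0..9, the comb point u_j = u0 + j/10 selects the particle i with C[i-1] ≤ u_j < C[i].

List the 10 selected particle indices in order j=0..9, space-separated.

0 2 2 3 4 5 5 6 8 9

C = [1/16, 1/16, 1/4, 3/8, 7/16, 5/8, 13/16, 13/16, 11/12, 1]
j=0: u_0=7/300 ∈ [0, 1/16) → index 0
j=1: u_1=37/300 ∈ [1/16, 1/4) → index 2
j=2: u_2=67/300 ∈ [1/16, 1/4) → index 2
j=3: u_3=97/300 ∈ [1/4, 3/8) → index 3
j=4: u_4=127/300 ∈ [3/8, 7/16) → index 4
j=5: u_5=157/300 ∈ [7/16, 5/8) → index 5
j=6: u_6=187/300 ∈ [7/16, 5/8) → index 5
j=7: u_7=217/300 ∈ [5/8, 13/16) → index 6
j=8: u_8=247/300 ∈ [13/16, 11/12) → index 8
j=9: u_9=277/300 ∈ [11/12, 1) → index 9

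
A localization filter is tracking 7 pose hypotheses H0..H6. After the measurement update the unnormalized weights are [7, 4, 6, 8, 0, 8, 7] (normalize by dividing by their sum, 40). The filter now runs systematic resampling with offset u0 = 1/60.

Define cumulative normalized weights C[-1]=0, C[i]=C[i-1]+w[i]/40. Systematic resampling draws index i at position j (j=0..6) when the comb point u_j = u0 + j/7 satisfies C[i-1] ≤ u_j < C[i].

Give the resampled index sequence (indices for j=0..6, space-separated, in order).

C = [7/40, 11/40, 17/40, 5/8, 5/8, 33/40, 1]
j=0: u_0=1/60 ∈ [0, 7/40) → index 0
j=1: u_1=67/420 ∈ [0, 7/40) → index 0
j=2: u_2=127/420 ∈ [11/40, 17/40) → index 2
j=3: u_3=187/420 ∈ [17/40, 5/8) → index 3
j=4: u_4=247/420 ∈ [17/40, 5/8) → index 3
j=5: u_5=307/420 ∈ [5/8, 33/40) → index 5
j=6: u_6=367/420 ∈ [33/40, 1) → index 6

0 0 2 3 3 5 6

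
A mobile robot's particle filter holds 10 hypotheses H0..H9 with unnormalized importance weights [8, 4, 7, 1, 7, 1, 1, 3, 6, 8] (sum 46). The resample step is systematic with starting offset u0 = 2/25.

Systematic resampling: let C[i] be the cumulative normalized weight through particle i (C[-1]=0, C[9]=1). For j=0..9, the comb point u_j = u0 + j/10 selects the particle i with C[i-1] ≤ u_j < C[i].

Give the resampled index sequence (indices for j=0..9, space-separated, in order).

C = [4/23, 6/23, 19/46, 10/23, 27/46, 14/23, 29/46, 16/23, 19/23, 1]
j=0: u_0=2/25 ∈ [0, 4/23) → index 0
j=1: u_1=9/50 ∈ [4/23, 6/23) → index 1
j=2: u_2=7/25 ∈ [6/23, 19/46) → index 2
j=3: u_3=19/50 ∈ [6/23, 19/46) → index 2
j=4: u_4=12/25 ∈ [10/23, 27/46) → index 4
j=5: u_5=29/50 ∈ [10/23, 27/46) → index 4
j=6: u_6=17/25 ∈ [29/46, 16/23) → index 7
j=7: u_7=39/50 ∈ [16/23, 19/23) → index 8
j=8: u_8=22/25 ∈ [19/23, 1) → index 9
j=9: u_9=49/50 ∈ [19/23, 1) → index 9

0 1 2 2 4 4 7 8 9 9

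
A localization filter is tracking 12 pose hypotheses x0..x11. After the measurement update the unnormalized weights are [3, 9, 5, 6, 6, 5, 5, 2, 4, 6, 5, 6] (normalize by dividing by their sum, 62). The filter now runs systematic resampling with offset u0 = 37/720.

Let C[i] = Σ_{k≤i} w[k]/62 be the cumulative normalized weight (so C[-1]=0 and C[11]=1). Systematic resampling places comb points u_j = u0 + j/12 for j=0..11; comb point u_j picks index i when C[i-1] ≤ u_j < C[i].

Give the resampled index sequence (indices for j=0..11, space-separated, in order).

1 1 2 3 4 5 6 7 8 9 10 11

C = [3/62, 6/31, 17/62, 23/62, 29/62, 17/31, 39/62, 41/62, 45/62, 51/62, 28/31, 1]
j=0: u_0=37/720 ∈ [3/62, 6/31) → index 1
j=1: u_1=97/720 ∈ [3/62, 6/31) → index 1
j=2: u_2=157/720 ∈ [6/31, 17/62) → index 2
j=3: u_3=217/720 ∈ [17/62, 23/62) → index 3
j=4: u_4=277/720 ∈ [23/62, 29/62) → index 4
j=5: u_5=337/720 ∈ [29/62, 17/31) → index 5
j=6: u_6=397/720 ∈ [17/31, 39/62) → index 6
j=7: u_7=457/720 ∈ [39/62, 41/62) → index 7
j=8: u_8=517/720 ∈ [41/62, 45/62) → index 8
j=9: u_9=577/720 ∈ [45/62, 51/62) → index 9
j=10: u_10=637/720 ∈ [51/62, 28/31) → index 10
j=11: u_11=697/720 ∈ [28/31, 1) → index 11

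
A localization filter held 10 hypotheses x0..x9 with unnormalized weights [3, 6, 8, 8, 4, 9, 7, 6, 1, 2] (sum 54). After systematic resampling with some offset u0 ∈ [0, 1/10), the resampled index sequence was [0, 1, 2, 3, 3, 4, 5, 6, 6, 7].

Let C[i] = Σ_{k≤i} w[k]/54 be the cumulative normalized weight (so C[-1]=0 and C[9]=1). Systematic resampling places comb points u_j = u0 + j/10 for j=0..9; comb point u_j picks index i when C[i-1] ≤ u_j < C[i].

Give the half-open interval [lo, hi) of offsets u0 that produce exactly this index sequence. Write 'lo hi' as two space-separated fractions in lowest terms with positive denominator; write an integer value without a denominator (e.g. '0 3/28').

2/135 1/30

C = [1/18, 1/6, 17/54, 25/54, 29/54, 19/27, 5/6, 17/18, 26/27, 1]
j=0 picked index 0: u0 ∈ [0, 1/18)
j=1 picked index 1: u0 ∈ [-2/45, 1/15)
j=2 picked index 2: u0 ∈ [-1/30, 31/270)
j=3 picked index 3: u0 ∈ [2/135, 22/135)
j=4 picked index 3: u0 ∈ [-23/270, 17/270)
j=5 picked index 4: u0 ∈ [-1/27, 1/27)
j=6 picked index 5: u0 ∈ [-17/270, 14/135)
j=7 picked index 6: u0 ∈ [1/270, 2/15)
j=8 picked index 6: u0 ∈ [-13/135, 1/30)
j=9 picked index 7: u0 ∈ [-1/15, 2/45)
intersection: [2/135, 1/30)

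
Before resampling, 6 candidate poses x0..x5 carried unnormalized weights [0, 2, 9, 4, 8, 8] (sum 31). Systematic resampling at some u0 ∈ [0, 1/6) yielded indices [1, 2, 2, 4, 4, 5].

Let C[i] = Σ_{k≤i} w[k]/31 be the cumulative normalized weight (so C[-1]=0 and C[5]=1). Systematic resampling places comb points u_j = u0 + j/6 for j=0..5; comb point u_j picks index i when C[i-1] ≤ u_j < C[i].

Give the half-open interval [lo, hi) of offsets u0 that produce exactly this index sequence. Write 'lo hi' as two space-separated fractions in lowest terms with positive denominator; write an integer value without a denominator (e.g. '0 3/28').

0 2/93

C = [0, 2/31, 11/31, 15/31, 23/31, 1]
j=0 picked index 1: u0 ∈ [0, 2/31)
j=1 picked index 2: u0 ∈ [-19/186, 35/186)
j=2 picked index 2: u0 ∈ [-25/93, 2/93)
j=3 picked index 4: u0 ∈ [-1/62, 15/62)
j=4 picked index 4: u0 ∈ [-17/93, 7/93)
j=5 picked index 5: u0 ∈ [-17/186, 1/6)
intersection: [0, 2/93)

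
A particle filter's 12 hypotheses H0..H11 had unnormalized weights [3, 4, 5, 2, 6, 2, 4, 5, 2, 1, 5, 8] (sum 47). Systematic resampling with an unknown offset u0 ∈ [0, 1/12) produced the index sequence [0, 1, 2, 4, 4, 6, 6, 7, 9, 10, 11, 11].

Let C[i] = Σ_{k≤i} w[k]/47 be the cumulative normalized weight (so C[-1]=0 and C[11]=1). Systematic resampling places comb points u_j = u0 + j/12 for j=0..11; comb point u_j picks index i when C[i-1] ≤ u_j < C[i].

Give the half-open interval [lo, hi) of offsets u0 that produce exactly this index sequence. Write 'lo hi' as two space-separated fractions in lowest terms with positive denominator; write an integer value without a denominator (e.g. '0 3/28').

29/564 5/94

C = [3/47, 7/47, 12/47, 14/47, 20/47, 22/47, 26/47, 31/47, 33/47, 34/47, 39/47, 1]
j=0 picked index 0: u0 ∈ [0, 3/47)
j=1 picked index 1: u0 ∈ [-11/564, 37/564)
j=2 picked index 2: u0 ∈ [-5/282, 25/282)
j=3 picked index 4: u0 ∈ [9/188, 33/188)
j=4 picked index 4: u0 ∈ [-5/141, 13/141)
j=5 picked index 6: u0 ∈ [29/564, 77/564)
j=6 picked index 6: u0 ∈ [-3/94, 5/94)
j=7 picked index 7: u0 ∈ [-17/564, 43/564)
j=8 picked index 9: u0 ∈ [5/141, 8/141)
j=9 picked index 10: u0 ∈ [-5/188, 15/188)
j=10 picked index 11: u0 ∈ [-1/282, 1/6)
j=11 picked index 11: u0 ∈ [-49/564, 1/12)
intersection: [29/564, 5/94)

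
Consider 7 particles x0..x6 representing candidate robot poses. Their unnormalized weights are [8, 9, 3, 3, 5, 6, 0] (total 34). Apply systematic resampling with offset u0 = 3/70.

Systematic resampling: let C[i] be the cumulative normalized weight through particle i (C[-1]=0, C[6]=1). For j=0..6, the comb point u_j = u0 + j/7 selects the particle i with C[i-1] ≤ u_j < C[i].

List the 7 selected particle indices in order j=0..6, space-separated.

0 0 1 1 3 4 5

C = [4/17, 1/2, 10/17, 23/34, 14/17, 1, 1]
j=0: u_0=3/70 ∈ [0, 4/17) → index 0
j=1: u_1=13/70 ∈ [0, 4/17) → index 0
j=2: u_2=23/70 ∈ [4/17, 1/2) → index 1
j=3: u_3=33/70 ∈ [4/17, 1/2) → index 1
j=4: u_4=43/70 ∈ [10/17, 23/34) → index 3
j=5: u_5=53/70 ∈ [23/34, 14/17) → index 4
j=6: u_6=9/10 ∈ [14/17, 1) → index 5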